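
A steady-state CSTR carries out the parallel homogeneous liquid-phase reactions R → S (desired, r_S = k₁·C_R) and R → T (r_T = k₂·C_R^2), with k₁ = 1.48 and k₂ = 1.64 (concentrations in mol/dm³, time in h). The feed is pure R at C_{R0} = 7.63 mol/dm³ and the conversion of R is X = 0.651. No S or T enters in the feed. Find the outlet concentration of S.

Exit C_R = C_{R0}(1−X) = 7.63×0.349 = 2.663 mol/dm³.
Rates in a CSTR are evaluated at the outlet concentration: r_S = 1.48×2.663 = 3.941, r_T = 1.64×2.663^2 = 11.63.
Fraction of consumed R going to S: r_S/(r_S+r_T) = 0.2531.
C_S = 0.2531·C_{R0}·X = 0.2531×7.63×0.651 = 1.26 mol/dm³.

1.26 mol/dm³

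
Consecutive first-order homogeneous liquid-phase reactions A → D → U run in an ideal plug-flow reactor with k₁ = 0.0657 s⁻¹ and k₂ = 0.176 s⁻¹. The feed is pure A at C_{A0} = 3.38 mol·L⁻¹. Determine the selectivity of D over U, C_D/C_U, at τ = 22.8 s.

Solving the coupled first-order balances gives C_D(τ) = [k₁/(k₂−k₁)]·C_{A0}·(e^(−k₁τ) − e^(−k₂τ)).
e^(−k₁τ) = e^(−0.0657×22.8) = e^(−1.498) = 0.2236; e^(−k₂τ) = e^(−4.013) = 0.01808.
C_D = 0.0657×3.38/(0.176−0.0657) × (0.2236−0.01808) = 2.013×0.2055 = 0.4137 mol·L⁻¹.
C_A = C_{A0}e^(−k₁τ) = 0.7557 mol·L⁻¹, so C_U = C_{A0}−C_A−C_D = 2.211 mol·L⁻¹; C_D/C_U = 0.187.

0.187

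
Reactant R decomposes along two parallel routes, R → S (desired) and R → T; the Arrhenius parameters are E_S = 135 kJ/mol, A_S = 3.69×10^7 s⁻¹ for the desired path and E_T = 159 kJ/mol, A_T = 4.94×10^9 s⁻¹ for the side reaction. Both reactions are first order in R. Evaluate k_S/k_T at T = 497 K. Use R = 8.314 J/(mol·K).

Since both paths have the same order in R, the concentration cancels and S_{S/T} = k_S/k_T = (A_S/A_T)·exp[(E_T−E_S)/(RT)].
(E_T−E_S)/(RT) = (159−135)×10³/(8.314×497) = 24000/4132 = 5.808.
k_S/k_T = (3.69×10^7/4.94×10^9)·exp(5.808) = 0.007470 × 333.0 = 2.49.

2.49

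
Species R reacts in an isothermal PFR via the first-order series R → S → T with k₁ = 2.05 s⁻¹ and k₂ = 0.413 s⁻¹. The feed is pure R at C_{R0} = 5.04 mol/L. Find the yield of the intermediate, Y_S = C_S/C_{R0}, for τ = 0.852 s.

0.662

The intermediate concentration in a first-order A→B→C sequence is C_S = k₁C_{R0}(e^(−k₁τ) − e^(−k₂τ))/(k₂−k₁).
e^(−k₁τ) = e^(−2.05×0.852) = e^(−1.747) = 0.1744; e^(−k₂τ) = e^(−0.3519) = 0.7034.
C_S = 2.05×5.04/(0.413−2.05) × (0.1744−0.7034) = (-6.312)×(-0.5290) = 3.339 mol/L.
Y_S = C_S/C_{R0} = 3.339/5.04 = 0.662.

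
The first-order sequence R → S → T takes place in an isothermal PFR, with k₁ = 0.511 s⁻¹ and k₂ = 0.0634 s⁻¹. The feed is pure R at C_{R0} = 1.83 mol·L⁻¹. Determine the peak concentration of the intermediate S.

1.36 mol·L⁻¹

At the optimum, C_{S,max}/C_{R0} = (k₁/k₂)^[k₂/(k₂−k₁)].
= (0.511/0.0634)^(0.0634/(0.0634−0.511)) = (8.060)^(-0.1416) = 0.7441.
C_{S,max} = 0.7441×1.83 = 1.36 mol·L⁻¹.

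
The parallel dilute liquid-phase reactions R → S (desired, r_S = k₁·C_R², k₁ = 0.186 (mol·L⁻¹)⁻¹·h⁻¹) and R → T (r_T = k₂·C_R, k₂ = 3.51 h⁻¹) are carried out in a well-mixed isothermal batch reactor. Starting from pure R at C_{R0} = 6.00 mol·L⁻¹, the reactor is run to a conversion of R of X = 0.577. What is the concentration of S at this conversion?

0.633 mol·L⁻¹

C_R = C_{R0}(1−X) = 2.538 mol·L⁻¹.
Along a PFR/batch, dC_T/dC_R = −r_T/(r_S+r_T) = −k₂/(k₂+k₁·C_R).
Integrating from C_{R0} to C_R: C_T = (3.51/0.186)·ln[(3.51+0.186·6.00)/(3.51+0.186·2.54)] = 18.87·ln(4.626/3.982) = 2.829 mol·L⁻¹.
Then C_S = (C_{R0}−C_R) − C_T = 3.462 − 2.829 = 0.6334 mol·L⁻¹.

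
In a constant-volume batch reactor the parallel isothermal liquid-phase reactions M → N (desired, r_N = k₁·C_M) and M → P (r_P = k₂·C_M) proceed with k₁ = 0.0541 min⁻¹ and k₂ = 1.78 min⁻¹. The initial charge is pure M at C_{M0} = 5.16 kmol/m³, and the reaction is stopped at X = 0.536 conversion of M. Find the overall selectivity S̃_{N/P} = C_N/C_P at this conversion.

C_M = C_{M0}(1−X) = 2.394 kmol/m³.
Both paths are first order in M, so the instantaneous fraction to N is constant: dC_N/d(−C_M) = k₁/(k₁+k₂) = 0.02950.
C_N = 0.02950·(C_{M0}−C_M) = 0.02950×2.766 = 0.0816 kmol/m³.
C_P = (C_{M0}−C_M)−C_N = 2.684 kmol/m³; S̃_{N/P} = 0.08158/2.684 = 0.0304.

0.0304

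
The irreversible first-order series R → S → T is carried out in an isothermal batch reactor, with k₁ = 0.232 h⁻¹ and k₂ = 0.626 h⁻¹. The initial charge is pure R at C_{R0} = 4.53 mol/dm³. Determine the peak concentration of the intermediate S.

For a first-order series the maximum intermediate yield is C_{S,max}/C_{R0} = (k₁/k₂)^[k₂/(k₂−k₁)].
= (0.232/0.626)^(0.626/(0.626−0.232)) = (0.3706)^(1.589) = 0.2066.
C_{S,max} = 0.2066×4.53 = 0.936 mol/dm³.

0.936 mol/dm³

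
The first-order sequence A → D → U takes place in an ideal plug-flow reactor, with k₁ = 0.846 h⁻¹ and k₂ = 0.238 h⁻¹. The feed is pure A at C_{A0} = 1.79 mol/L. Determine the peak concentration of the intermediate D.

For a first-order series the maximum intermediate yield is C_{D,max}/C_{A0} = (k₁/k₂)^[k₂/(k₂−k₁)].
= (0.846/0.238)^(0.238/(0.238−0.846)) = (3.555)^(-0.3914) = 0.6087.
C_{D,max} = 0.6087×1.79 = 1.09 mol/L.

1.09 mol/L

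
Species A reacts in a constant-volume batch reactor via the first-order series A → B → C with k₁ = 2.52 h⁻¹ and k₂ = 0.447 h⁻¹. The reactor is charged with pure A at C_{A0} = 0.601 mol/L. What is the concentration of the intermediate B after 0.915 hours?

Solving the coupled first-order balances gives C_B(t) = [k₁/(k₂−k₁)]·C_{A0}·(e^(−k₁t) − e^(−k₂t)).
e^(−k₁t) = e^(−2.52×0.915) = e^(−2.306) = 0.09968; e^(−k₂t) = e^(−0.4090) = 0.6643.
C_B = 2.52×0.601/(0.447−2.52) × (0.09968−0.6643) = (-0.7306)×(-0.5646) = 0.4125 mol/L.

0.413 mol/L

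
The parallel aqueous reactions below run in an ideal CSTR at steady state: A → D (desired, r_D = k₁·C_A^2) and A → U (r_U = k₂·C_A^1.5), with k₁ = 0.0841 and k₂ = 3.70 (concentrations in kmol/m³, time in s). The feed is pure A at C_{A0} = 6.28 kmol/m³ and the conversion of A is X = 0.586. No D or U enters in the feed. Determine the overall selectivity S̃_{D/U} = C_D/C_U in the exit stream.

Exit C_A = C_{A0}(1−X) = 6.28×0.414 = 2.600 kmol/m³.
Rates in a CSTR are evaluated at the outlet concentration: r_D = 0.0841×2.600^2 = 0.5685, r_U = 3.70×2.600^1.5 = 15.51.
Overall selectivity = C_D/C_U = r_Dτ/(r_Uτ) = r_D/r_U = 0.0367.

0.0367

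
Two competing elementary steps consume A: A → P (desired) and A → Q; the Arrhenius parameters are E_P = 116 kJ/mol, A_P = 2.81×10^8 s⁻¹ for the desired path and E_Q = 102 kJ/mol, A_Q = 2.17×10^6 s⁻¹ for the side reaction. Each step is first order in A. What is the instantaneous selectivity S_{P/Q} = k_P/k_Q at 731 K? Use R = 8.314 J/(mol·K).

Since both paths have the same order in A, the concentration cancels and S_{P/Q} = k_P/k_Q = (A_P/A_Q)·exp[(E_Q−E_P)/(RT)].
(E_Q−E_P)/(RT) = (102−116)×10³/(8.314×731) = -14000/6078 = -2.304.
k_P/k_Q = (2.81×10^8/2.17×10^6)·exp(-2.304) = 129.5 × 0.09990 = 12.9.

12.9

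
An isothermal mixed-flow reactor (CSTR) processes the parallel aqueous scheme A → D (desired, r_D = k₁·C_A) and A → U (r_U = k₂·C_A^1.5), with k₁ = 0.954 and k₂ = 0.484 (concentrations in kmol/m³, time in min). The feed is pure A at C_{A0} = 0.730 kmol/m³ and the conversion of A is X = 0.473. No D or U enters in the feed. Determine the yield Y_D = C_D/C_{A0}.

Exit C_A = C_{A0}(1−X) = 0.730×0.527 = 0.3847 kmol/m³.
In a CSTR the entire volume is at exit conditions, so r_D = 0.954×0.3847 = 0.3670 and r_U = 0.484×0.3847^1.5 = 0.1155.
Fraction of consumed A going to D: r_D/(r_D+r_U) = 0.7606.
C_D = 0.7606·C_{A0}·X = 0.7606×0.730×0.473 = 0.263 kmol/m³; Y_D = C_D/C_{A0} = 0.360.

0.360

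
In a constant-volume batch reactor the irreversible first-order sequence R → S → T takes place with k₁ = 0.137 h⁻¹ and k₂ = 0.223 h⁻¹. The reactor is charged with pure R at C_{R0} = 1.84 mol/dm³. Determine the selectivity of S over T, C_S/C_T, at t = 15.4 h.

The intermediate concentration in a first-order A→B→C sequence is C_S = k₁C_{R0}(e^(−k₁t) − e^(−k₂t))/(k₂−k₁).
e^(−k₁t) = e^(−0.137×15.4) = e^(−2.110) = 0.1213; e^(−k₂t) = e^(−3.434) = 0.03225.
C_S = 0.137×1.84/(0.223−0.137) × (0.1213−0.03225) = 2.931×0.08901 = 0.2609 mol/dm³.
C_R = C_{R0}e^(−k₁t) = 0.2231 mol/dm³, so C_T = C_{R0}−C_R−C_S = 1.356 mol/dm³; C_S/C_T = 0.192.

0.192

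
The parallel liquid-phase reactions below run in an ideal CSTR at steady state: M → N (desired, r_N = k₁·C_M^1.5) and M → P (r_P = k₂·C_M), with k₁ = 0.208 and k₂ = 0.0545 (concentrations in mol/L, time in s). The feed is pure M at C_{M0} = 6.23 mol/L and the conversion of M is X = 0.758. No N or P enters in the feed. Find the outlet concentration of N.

Exit C_M = C_{M0}(1−X) = 6.23×0.242 = 1.508 mol/L.
In a CSTR the entire volume is at exit conditions, so r_N = 0.208×1.508^1.5 = 0.3851 and r_P = 0.0545×1.508 = 0.08217.
Fraction of consumed M going to N: r_N/(r_N+r_P) = 0.8241.
C_N = 0.8241·C_{M0}·X = 0.8241×6.23×0.758 = 3.89 mol/L.

3.89 mol/L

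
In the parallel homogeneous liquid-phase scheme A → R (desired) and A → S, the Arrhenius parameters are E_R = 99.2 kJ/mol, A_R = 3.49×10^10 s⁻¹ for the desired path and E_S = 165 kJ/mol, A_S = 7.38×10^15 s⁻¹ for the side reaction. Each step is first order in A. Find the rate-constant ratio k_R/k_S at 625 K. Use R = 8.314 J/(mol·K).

k_R/k_S = (A_R/A_S)·exp[−(E_R−E_S)/(RT)] = (A_R/A_S)·exp[(E_S−E_R)/(RT)].
(E_S−E_R)/(RT) = (165−99.2)×10³/(8.314×625) = 65800/5196 = 12.66.
k_R/k_S = (3.49×10^10/7.38×10^15)·exp(12.66) = 4.729×10^-6 × 3.158×10^5 = 1.49.

1.49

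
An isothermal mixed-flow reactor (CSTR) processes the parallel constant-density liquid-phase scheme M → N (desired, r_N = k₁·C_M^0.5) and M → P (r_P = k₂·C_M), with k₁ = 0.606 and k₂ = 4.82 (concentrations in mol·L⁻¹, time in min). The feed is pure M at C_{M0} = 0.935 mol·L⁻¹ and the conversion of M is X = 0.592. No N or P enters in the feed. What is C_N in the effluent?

0.0936 mol·L⁻¹

Exit C_M = C_{M0}(1−X) = 0.935×0.408 = 0.3815 mol·L⁻¹.
Rates in a CSTR are evaluated at the outlet concentration: r_N = 0.606×0.3815^0.5 = 0.3743, r_P = 4.82×0.3815 = 1.839.
Fraction of consumed M going to N: r_N/(r_N+r_P) = 0.1691.
C_N = 0.1691·C_{M0}·X = 0.1691×0.935×0.592 = 0.0936 mol·L⁻¹.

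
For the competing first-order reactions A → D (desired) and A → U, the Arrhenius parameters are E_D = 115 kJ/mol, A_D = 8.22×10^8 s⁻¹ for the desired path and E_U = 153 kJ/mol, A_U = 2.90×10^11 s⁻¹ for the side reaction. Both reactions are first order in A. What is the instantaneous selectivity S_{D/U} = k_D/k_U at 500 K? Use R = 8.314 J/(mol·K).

26.5

Since both paths have the same order in A, the concentration cancels and S_{D/U} = k_D/k_U = (A_D/A_U)·exp[(E_U−E_D)/(RT)].
(E_U−E_D)/(RT) = (153−115)×10³/(8.314×500) = 38000/4157 = 9.141.
k_D/k_U = (8.22×10^8/2.90×10^11)·exp(9.141) = 0.002834 × 9332 = 26.5.
Since E_D < E_U, lowering the temperature improves selectivity toward D.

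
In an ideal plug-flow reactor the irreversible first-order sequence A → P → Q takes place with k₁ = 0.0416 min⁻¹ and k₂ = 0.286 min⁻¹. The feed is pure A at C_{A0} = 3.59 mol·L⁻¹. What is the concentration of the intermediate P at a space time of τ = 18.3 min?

0.282 mol·L⁻¹

The intermediate concentration in a first-order A→B→C sequence is C_P = k₁C_{A0}(e^(−k₁τ) − e^(−k₂τ))/(k₂−k₁).
e^(−k₁τ) = e^(−0.0416×18.3) = e^(−0.7613) = 0.4671; e^(−k₂τ) = e^(−5.234) = 0.005333.
C_P = 0.0416×3.59/(0.286−0.0416) × (0.4671−0.005333) = 0.6111×0.4617 = 0.2821 mol·L⁻¹.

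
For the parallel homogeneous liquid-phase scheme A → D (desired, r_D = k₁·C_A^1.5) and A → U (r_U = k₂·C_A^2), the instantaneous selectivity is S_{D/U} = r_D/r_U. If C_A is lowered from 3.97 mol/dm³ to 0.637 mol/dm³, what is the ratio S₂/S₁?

S_{D/U} = (k₁/k₂)·C_A^-0.5, so S₂/S₁ = (C_{A,2}/C_{A,1})^-0.5.
= (0.637/3.97)^(-0.5) = (0.1605)^(-0.5) = 2.50.
Selectivity toward D rises as C_A falls — low-concentration operation is favoured.

2.50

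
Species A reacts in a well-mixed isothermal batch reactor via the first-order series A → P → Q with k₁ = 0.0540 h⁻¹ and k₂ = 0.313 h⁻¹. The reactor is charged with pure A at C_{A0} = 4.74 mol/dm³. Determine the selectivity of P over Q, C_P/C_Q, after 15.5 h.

For first-order series with pure A initially, C_P(t) = k₁C_{A0}/(k₂−k₁)·(e^(−k₁t) − e^(−k₂t)).
e^(−k₁t) = e^(−0.0540×15.5) = e^(−0.8370) = 0.4330; e^(−k₂t) = e^(−4.851) = 0.007817.
C_P = 0.0540×4.74/(0.313−0.0540) × (0.4330−0.007817) = 0.9883×0.4252 = 0.4202 mol/dm³.
C_A = C_{A0}e^(−k₁t) = 2.052 mol/dm³, so C_Q = C_{A0}−C_A−C_P = 2.267 mol/dm³; C_P/C_Q = 0.185.

0.185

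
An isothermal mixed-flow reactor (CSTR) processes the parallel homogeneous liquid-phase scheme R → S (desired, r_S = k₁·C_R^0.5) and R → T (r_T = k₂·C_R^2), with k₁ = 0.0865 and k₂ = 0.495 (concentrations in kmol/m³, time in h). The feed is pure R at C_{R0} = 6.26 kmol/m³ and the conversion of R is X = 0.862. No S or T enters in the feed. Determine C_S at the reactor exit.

Exit C_R = C_{R0}(1−X) = 6.26×0.138 = 0.8639 kmol/m³.
In a CSTR the entire volume is at exit conditions, so r_S = 0.0865×0.8639^0.5 = 0.08040 and r_T = 0.495×0.8639^2 = 0.3694.
Fraction of consumed R going to S: r_S/(r_S+r_T) = 0.1787.
C_S = 0.1787·C_{R0}·X = 0.1787×6.26×0.862 = 0.964 kmol/m³.

0.964 kmol/m³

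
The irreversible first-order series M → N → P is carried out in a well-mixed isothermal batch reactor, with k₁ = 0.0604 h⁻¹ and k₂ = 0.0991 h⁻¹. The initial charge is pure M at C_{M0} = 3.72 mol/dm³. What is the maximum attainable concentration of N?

At the optimum, C_{N,max}/C_{M0} = (k₁/k₂)^[k₂/(k₂−k₁)].
= (0.0604/0.0991)^(0.0991/(0.0991−0.0604)) = (0.6095)^(2.561) = 0.2814.
C_{N,max} = 0.2814×3.72 = 1.05 mol/dm³.

1.05 mol/dm³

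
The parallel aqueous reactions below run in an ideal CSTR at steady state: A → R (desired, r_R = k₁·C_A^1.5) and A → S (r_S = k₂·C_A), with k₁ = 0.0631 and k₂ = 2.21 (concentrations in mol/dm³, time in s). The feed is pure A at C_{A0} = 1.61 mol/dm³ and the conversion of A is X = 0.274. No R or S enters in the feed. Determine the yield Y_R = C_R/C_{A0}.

0.00820

Exit C_A = C_{A0}(1−X) = 1.61×0.726 = 1.169 mol/dm³.
A CSTR operates uniformly at the exit composition, giving r_R = 0.07974 and r_S = 2.583 (each k·C_A^n at C_A = 1.169).
Fraction of consumed A going to R: r_R/(r_R+r_S) = 0.02994.
C_R = 0.02994·C_{A0}·X = 0.02994×1.61×0.274 = 0.0132 mol/dm³; Y_R = C_R/C_{A0} = 0.00820.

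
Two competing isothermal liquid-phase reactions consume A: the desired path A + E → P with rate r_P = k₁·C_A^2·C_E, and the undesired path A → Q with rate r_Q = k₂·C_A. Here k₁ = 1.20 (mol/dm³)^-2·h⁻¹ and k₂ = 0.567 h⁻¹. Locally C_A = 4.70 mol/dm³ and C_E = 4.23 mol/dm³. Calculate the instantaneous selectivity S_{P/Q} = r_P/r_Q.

42.1

S_{P/Q} = r_P/r_Q = (k₁·C_A^2·C_E)/(k₂·C_A) = (k₁/k₂)·C_A·C_E.
= (1.20×4.700^2×4.230) / (0.567×4.700) = 112.1/2.665 = 42.1.
Since the desired path is higher order in A, keeping C_A high (PFR or concentrated feed) favours P.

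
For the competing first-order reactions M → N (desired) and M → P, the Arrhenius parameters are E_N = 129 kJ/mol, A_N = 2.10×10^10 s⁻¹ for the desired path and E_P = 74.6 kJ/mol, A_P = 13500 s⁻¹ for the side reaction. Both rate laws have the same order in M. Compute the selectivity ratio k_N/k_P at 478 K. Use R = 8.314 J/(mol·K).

1.77

k_N/k_P = (A_N/A_P)·exp[−(E_N−E_P)/(RT)] = (A_N/A_P)·exp[(E_P−E_N)/(RT)].
(E_P−E_N)/(RT) = (74.6−129)×10³/(8.314×478) = -54400/3974 = -13.69.
k_N/k_P = (2.10×10^10/13500)·exp(-13.69) = 1.556×10^6 × 1.135×10^-6 = 1.77.
Since E_N > E_P, raising the temperature improves selectivity toward N.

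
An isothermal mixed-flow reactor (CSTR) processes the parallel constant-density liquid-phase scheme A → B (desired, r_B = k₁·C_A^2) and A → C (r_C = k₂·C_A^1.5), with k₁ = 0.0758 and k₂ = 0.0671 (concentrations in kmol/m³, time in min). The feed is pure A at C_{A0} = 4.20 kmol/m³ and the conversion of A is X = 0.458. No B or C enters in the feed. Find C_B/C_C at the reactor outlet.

1.70

Exit C_A = C_{A0}(1−X) = 4.20×0.542 = 2.276 kmol/m³.
A CSTR operates uniformly at the exit composition, giving r_B = 0.3928 and r_C = 0.2305 (each k·C_A^n at C_A = 2.276).
Overall selectivity = C_B/C_C = r_Bτ/(r_Cτ) = r_B/r_C = 1.70.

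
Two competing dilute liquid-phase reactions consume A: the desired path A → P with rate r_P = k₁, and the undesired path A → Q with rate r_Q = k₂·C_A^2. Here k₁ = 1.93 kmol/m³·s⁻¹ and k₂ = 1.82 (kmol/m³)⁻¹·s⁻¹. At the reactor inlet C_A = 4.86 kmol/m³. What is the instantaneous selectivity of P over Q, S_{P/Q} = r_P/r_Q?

S_{P/Q} = r_P/r_Q = (k₁)/(k₂·C_A^2) = (k₁/k₂)·C_A^-2.
= (1.93) / (1.82×4.860^2) = 1.930/42.99 = 0.0449.
The undesired path is higher order in A, so low C_A (CSTR or dilute feed) favours P.

0.0449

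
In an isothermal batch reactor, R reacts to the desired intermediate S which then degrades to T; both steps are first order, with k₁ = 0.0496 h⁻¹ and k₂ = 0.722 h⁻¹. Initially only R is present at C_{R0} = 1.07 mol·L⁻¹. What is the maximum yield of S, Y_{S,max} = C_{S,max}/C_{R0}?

For a first-order series the maximum intermediate yield is C_{S,max}/C_{R0} = (k₁/k₂)^[k₂/(k₂−k₁)].
= (0.0496/0.722)^(0.722/(0.722−0.0496)) = (0.06870)^(1.074) = 0.05638.

0.0564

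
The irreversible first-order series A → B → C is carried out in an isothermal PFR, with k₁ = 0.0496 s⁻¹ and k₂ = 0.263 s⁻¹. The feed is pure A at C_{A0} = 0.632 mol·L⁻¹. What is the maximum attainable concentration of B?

0.0809 mol·L⁻¹

For a first-order series the maximum intermediate yield is C_{B,max}/C_{A0} = (k₁/k₂)^[k₂/(k₂−k₁)].
= (0.0496/0.263)^(0.263/(0.263−0.0496)) = (0.1886)^(1.232) = 0.1280.
C_{B,max} = 0.1280×0.632 = 0.0809 mol·L⁻¹.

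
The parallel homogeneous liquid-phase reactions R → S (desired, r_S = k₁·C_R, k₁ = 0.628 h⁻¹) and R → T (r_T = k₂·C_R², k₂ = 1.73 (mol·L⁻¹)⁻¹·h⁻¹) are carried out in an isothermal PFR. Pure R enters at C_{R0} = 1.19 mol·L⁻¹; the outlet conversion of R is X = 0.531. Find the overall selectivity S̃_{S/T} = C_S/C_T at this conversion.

0.429

C_R = C_{R0}(1−X) = 0.5581 mol·L⁻¹.
Along a PFR/batch, dC_S/dC_R = −r_S/(r_S+r_T) = −k₁/(k₁+k₂·C_R).
Integrating from C_{R0} to C_R: C_S = (0.628/1.73)·ln[(0.628+1.73·1.19)/(0.628+1.73·0.558)] = 0.3630·ln(2.687/1.594) = 0.1896 mol·L⁻¹.
C_T = (C_{R0}−C_R)−C_S = 0.4423 mol·L⁻¹; S̃_{S/T} = 0.1896/0.4423 = 0.429.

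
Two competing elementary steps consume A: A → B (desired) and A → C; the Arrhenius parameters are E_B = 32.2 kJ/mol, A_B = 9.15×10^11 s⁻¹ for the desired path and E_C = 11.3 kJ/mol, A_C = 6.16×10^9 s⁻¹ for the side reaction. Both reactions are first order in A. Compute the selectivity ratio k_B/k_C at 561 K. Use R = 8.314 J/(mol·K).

k_B/k_C = (A_B/A_C)·exp[−(E_B−E_C)/(RT)] = (A_B/A_C)·exp[(E_C−E_B)/(RT)].
(E_C−E_B)/(RT) = (11.3−32.2)×10³/(8.314×561) = -20900/4664 = -4.481.
k_B/k_C = (9.15×10^11/6.16×10^9)·exp(-4.481) = 148.5 × 0.01132 = 1.68.
Since E_B > E_C, raising the temperature improves selectivity toward B.

1.68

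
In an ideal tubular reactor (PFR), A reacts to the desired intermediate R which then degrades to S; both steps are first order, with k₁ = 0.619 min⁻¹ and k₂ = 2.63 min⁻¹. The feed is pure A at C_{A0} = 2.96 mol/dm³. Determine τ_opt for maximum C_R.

0.719 min

The intermediate peaks when r₁ = r₂, i.e. k₁e^(−k₁τ) = k₂e^(−k₂τ), giving τ_opt = ln(k₂/k₁)/(k₂−k₁).
= ln(2.63/0.619)/(2.63−0.619) = ln(4.249)/2.011 = 1.447/2.011 = 0.719 min.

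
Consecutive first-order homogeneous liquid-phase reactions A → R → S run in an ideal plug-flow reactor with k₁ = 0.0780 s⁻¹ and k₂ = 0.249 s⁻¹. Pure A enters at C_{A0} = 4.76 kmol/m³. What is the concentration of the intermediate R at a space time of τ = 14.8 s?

0.630 kmol/m³

Solving the coupled first-order balances gives C_R(τ) = [k₁/(k₂−k₁)]·C_{A0}·(e^(−k₁τ) − e^(−k₂τ)).
e^(−k₁τ) = e^(−0.0780×14.8) = e^(−1.154) = 0.3152; e^(−k₂τ) = e^(−3.685) = 0.02509.
C_R = 0.0780×4.76/(0.249−0.0780) × (0.3152−0.02509) = 2.171×0.2902 = 0.6300 kmol/m³.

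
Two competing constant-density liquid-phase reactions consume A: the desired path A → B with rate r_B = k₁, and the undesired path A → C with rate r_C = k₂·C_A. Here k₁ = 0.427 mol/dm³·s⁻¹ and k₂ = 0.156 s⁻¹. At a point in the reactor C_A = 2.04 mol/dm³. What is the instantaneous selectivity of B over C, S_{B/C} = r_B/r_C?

1.34

S_{B/C} = r_B/r_C = (k₁)/(k₂·C_A) = (k₁/k₂)·C_A⁻¹.
= (0.427) / (0.156×2.040) = 0.4270/0.3182 = 1.34.
The undesired path is higher order in A, so low C_A (CSTR or dilute feed) favours B.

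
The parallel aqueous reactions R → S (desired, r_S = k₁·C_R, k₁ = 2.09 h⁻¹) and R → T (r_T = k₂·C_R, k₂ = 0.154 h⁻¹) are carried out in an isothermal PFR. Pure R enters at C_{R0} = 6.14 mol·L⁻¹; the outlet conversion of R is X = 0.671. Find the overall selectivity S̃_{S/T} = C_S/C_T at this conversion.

13.6

C_R = C_{R0}(1−X) = 2.020 mol·L⁻¹.
Both paths are first order in R, so the instantaneous fraction to S is constant: dC_S/d(−C_R) = k₁/(k₁+k₂) = 0.9314.
C_S = 0.9314·(C_{R0}−C_R) = 0.9314×4.120 = 3.84 mol·L⁻¹.
C_T = (C_{R0}−C_R)−C_S = 0.2827 mol·L⁻¹; S̃_{S/T} = 3.837/0.2827 = 13.6.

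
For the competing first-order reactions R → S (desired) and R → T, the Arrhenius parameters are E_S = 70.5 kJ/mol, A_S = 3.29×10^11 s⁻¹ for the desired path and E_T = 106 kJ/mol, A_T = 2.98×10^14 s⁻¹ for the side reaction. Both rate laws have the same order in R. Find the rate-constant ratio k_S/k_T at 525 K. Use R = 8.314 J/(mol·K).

k_S/k_T = (A_S/A_T)·exp[−(E_S−E_T)/(RT)] = (A_S/A_T)·exp[(E_T−E_S)/(RT)].
(E_T−E_S)/(RT) = (106−70.5)×10³/(8.314×525) = 35500/4365 = 8.133.
k_S/k_T = (3.29×10^11/2.98×10^14)·exp(8.133) = 0.001104 × 3406 = 3.76.
Since E_S < E_T, lowering the temperature improves selectivity toward S.

3.76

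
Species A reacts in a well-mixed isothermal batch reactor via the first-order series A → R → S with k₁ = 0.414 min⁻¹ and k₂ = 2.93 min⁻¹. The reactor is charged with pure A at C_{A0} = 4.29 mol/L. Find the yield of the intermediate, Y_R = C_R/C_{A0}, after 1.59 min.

Solving the coupled first-order balances gives C_R(t) = [k₁/(k₂−k₁)]·C_{A0}·(e^(−k₁t) − e^(−k₂t)).
e^(−k₁t) = e^(−0.414×1.59) = e^(−0.6583) = 0.5178; e^(−k₂t) = e^(−4.659) = 0.009479.
C_R = 0.414×4.29/(2.93−0.414) × (0.5178−0.009479) = 0.7059×0.5083 = 0.3588 mol/L.
Y_R = C_R/C_{A0} = 0.3588/4.29 = 0.0836.

0.0836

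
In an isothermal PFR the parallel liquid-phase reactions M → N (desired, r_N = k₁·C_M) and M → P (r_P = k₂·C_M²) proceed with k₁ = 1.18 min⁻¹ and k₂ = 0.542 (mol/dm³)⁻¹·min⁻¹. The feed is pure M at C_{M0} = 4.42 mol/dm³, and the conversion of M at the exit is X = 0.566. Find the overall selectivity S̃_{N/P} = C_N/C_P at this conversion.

0.709

C_M = C_{M0}(1−X) = 1.918 mol/dm³.
Along a PFR/batch, dC_N/dC_M = −r_N/(r_N+r_P) = −k₁/(k₁+k₂·C_M).
Integrating from C_{M0} to C_M: C_N = (1.18/0.542)·ln[(1.18+0.542·4.42)/(1.18+0.542·1.92)] = 2.177·ln(3.576/2.220) = 1.038 mol/dm³.
C_P = (C_{M0}−C_M)−C_N = 1.464 mol/dm³; S̃_{N/P} = 1.038/1.464 = 0.709.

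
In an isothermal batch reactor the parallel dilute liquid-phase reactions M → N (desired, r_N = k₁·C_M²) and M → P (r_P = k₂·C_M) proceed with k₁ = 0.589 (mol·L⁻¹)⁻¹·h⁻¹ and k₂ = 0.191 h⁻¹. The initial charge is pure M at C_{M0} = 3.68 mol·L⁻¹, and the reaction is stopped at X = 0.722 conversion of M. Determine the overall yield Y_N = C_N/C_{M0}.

0.626

C_M = C_{M0}(1−X) = 1.023 mol·L⁻¹.
Along a PFR/batch, dC_P/dC_M = −r_P/(r_N+r_P) = −k₂/(k₂+k₁·C_M).
Integrating from C_{M0} to C_M: C_P = (0.191/0.589)·ln[(0.191+0.589·3.68)/(0.191+0.589·1.02)] = 0.3243·ln(2.359/0.7936) = 0.3532 mol·L⁻¹.
Then C_N = (C_{M0}−C_M) − C_P = 2.657 − 0.3532 = 2.304 mol·L⁻¹.
Y_N = C_N/C_{M0} = 2.304/3.68 = 0.626.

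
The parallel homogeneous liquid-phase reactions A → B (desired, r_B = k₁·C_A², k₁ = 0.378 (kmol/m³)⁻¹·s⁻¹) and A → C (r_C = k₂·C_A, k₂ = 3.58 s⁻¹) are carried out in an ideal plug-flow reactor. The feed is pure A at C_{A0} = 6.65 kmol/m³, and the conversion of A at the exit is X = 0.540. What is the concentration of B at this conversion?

1.20 kmol/m³

C_A = C_{A0}(1−X) = 3.059 kmol/m³.
Along a PFR/batch, dC_C/dC_A = −r_C/(r_B+r_C) = −k₂/(k₂+k₁·C_A).
Integrating from C_{A0} to C_A: C_C = (3.58/0.378)·ln[(3.58+0.378·6.65)/(3.58+0.378·3.06)] = 9.471·ln(6.094/4.736) = 2.387 kmol/m³.
Then C_B = (C_{A0}−C_A) − C_C = 3.591 − 2.387 = 1.204 kmol/m³.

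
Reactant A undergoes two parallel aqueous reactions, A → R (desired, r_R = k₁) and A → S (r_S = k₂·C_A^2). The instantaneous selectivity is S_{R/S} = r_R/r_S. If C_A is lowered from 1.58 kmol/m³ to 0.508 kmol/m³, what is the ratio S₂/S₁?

S_{R/S} = (k₁/k₂)·C_A^-2, so S₂/S₁ = (C_{A,2}/C_{A,1})^-2.
= (0.508/1.58)^(-2) = (0.3215)^(-2) = 9.67.
Selectivity toward R rises as C_A falls — low-concentration operation is favoured.

9.67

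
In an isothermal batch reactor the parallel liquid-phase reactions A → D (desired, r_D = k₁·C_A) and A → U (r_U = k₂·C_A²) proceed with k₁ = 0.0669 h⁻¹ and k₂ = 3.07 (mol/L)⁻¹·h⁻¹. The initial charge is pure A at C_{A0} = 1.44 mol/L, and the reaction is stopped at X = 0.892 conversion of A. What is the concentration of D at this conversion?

C_A = C_{A0}(1−X) = 0.1555 mol/L.
Along a PFR/batch, dC_D/dC_A = −r_D/(r_D+r_U) = −k₁/(k₁+k₂·C_A).
Integrating from C_{A0} to C_A: C_D = (0.0669/3.07)·ln[(0.0669+3.07·1.44)/(0.0669+3.07·0.156)] = 0.02179·ln(4.488/0.5443) = 0.04597 mol/L.

0.0460 mol/L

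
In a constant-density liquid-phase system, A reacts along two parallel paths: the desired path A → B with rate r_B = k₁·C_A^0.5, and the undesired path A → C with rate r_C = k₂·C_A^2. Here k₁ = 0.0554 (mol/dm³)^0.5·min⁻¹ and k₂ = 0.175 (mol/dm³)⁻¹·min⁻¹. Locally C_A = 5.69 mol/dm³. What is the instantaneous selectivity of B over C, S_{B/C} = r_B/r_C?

S_{B/C} = r_B/r_C = (k₁·C_A^0.5)/(k₂·C_A^2) = (k₁/k₂)·C_A^-1.5.
= (0.0554×5.690^0.5) / (0.175×5.690^2) = 0.1321/5.666 = 0.0233.
The undesired path is higher order in A, so low C_A (CSTR or dilute feed) favours B.

0.0233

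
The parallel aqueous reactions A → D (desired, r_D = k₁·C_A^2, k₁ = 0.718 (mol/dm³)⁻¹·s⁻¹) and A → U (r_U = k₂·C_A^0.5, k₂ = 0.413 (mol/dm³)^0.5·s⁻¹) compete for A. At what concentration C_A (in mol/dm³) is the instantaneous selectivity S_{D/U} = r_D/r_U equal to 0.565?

S_{D/U} = (k₁/k₂)·C_A^1.5 ⇒ C_A = (S·k₂/k₁)^(1/1.5).
= (0.565×0.413/0.718)^(0.6667) = (0.3250)^(0.6667) = 0.473 mol/dm³.

0.473 mol/dm³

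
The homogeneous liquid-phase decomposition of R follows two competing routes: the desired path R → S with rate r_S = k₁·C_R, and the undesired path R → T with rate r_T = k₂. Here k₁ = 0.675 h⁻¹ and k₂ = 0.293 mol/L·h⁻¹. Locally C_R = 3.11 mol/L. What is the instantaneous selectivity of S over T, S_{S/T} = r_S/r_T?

S_{S/T} = r_S/r_T = (k₁·C_R)/(k₂) = (k₁/k₂)·C_R.
= (0.675×3.110) / (0.293) = 2.099/0.2930 = 7.16.

7.16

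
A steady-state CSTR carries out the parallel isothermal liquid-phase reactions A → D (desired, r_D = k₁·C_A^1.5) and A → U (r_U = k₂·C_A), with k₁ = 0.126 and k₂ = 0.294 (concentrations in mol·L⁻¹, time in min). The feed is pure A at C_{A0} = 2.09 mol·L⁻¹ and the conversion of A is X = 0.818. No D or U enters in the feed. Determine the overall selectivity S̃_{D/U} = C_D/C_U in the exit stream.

0.264

Exit C_A = C_{A0}(1−X) = 2.09×0.182 = 0.3804 mol·L⁻¹.
A CSTR operates uniformly at the exit composition, giving r_D = 0.02956 and r_U = 0.1118 (each k·C_A^n at C_A = 0.3804).
Overall selectivity = C_D/C_U = r_Dτ/(r_Uτ) = r_D/r_U = 0.264.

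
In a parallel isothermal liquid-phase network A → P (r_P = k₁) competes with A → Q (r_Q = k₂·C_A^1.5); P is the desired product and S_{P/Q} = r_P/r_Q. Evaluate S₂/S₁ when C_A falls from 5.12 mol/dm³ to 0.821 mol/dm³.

S_{P/Q} = (k₁/k₂)·C_A^-1.5, so S₂/S₁ = (C_{A,2}/C_{A,1})^-1.5.
= (0.821/5.12)^(-1.5) = (0.1604)^(-1.5) = 15.6.
Selectivity toward P rises as C_A falls — low-concentration operation is favoured.

15.6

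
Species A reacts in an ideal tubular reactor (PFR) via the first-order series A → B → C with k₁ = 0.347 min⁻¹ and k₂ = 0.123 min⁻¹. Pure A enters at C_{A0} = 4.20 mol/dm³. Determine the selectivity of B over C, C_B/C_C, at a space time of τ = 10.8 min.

0.620

Solving the coupled first-order balances gives C_B(τ) = [k₁/(k₂−k₁)]·C_{A0}·(e^(−k₁τ) − e^(−k₂τ)).
e^(−k₁τ) = e^(−0.347×10.8) = e^(−3.748) = 0.02357; e^(−k₂τ) = e^(−1.328) = 0.2649.
C_B = 0.347×4.20/(0.123−0.347) × (0.02357−0.2649) = (-6.506)×(-0.2413) = 1.570 mol/dm³.
C_A = C_{A0}e^(−k₁τ) = 0.09901 mol/dm³, so C_C = C_{A0}−C_A−C_B = 2.531 mol/dm³; C_B/C_C = 0.620.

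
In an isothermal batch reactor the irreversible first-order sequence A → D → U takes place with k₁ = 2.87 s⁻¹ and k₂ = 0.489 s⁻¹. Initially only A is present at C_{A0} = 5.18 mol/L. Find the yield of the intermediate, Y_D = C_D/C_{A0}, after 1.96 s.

0.458

For first-order series with pure A initially, C_D(t) = k₁C_{A0}/(k₂−k₁)·(e^(−k₁t) − e^(−k₂t)).
e^(−k₁t) = e^(−2.87×1.96) = e^(−5.625) = 0.003606; e^(−k₂t) = e^(−0.9584) = 0.3835.
C_D = 2.87×5.18/(0.489−2.87) × (0.003606−0.3835) = (-6.244)×(-0.3799) = 2.372 mol/L.
Y_D = C_D/C_{A0} = 2.372/5.18 = 0.458.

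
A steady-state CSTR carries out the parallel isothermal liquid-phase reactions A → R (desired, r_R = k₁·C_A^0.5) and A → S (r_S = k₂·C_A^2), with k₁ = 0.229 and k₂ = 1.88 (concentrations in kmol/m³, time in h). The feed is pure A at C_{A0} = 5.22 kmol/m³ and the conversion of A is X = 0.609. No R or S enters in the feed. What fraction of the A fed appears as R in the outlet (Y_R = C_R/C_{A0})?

0.0244

Exit C_A = C_{A0}(1−X) = 5.22×0.391 = 2.041 kmol/m³.
Rates in a CSTR are evaluated at the outlet concentration: r_R = 0.229×2.041^0.5 = 0.3272, r_S = 1.88×2.041^2 = 7.832.
Fraction of consumed A going to R: r_R/(r_R+r_S) = 0.04010.
C_R = 0.04010·C_{A0}·X = 0.04010×5.22×0.609 = 0.127 kmol/m³; Y_R = C_R/C_{A0} = 0.0244.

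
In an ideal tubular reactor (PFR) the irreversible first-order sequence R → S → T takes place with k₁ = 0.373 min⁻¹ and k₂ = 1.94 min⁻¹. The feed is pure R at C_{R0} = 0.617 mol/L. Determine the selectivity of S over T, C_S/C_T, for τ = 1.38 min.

0.455

Solving the coupled first-order balances gives C_S(τ) = [k₁/(k₂−k₁)]·C_{R0}·(e^(−k₁τ) − e^(−k₂τ)).
e^(−k₁τ) = e^(−0.373×1.38) = e^(−0.5147) = 0.5977; e^(−k₂τ) = e^(−2.677) = 0.06876.
C_S = 0.373×0.617/(1.94−0.373) × (0.5977−0.06876) = 0.1469×0.5289 = 0.07768 mol/L.
C_R = C_{R0}e^(−k₁τ) = 0.3688 mol/L, so C_T = C_{R0}−C_R−C_S = 0.1706 mol/L; C_S/C_T = 0.455.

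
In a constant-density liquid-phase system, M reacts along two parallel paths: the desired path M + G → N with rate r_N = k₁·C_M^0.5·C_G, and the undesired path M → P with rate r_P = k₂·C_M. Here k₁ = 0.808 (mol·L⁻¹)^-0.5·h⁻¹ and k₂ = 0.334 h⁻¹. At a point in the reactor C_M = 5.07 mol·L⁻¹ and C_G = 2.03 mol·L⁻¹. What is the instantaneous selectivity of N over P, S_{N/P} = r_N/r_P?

S_{N/P} = r_N/r_P = (k₁·C_M^0.5·C_G)/(k₂·C_M) = (k₁/k₂)·C_M^-0.5·C_G.
= (0.808×5.070^0.5×2.030) / (0.334×5.070) = 3.693/1.693 = 2.18.
The undesired path is higher order in M, so low C_M (CSTR or dilute feed) favours N.

2.18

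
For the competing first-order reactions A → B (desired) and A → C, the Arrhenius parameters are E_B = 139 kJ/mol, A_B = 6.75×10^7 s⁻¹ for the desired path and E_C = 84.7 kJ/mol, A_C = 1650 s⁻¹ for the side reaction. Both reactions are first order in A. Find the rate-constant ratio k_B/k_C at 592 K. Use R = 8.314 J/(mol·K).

0.662

k_B/k_C = (A_B/A_C)·exp[−(E_B−E_C)/(RT)] = (A_B/A_C)·exp[(E_C−E_B)/(RT)].
(E_C−E_B)/(RT) = (84.7−139)×10³/(8.314×592) = -54300/4922 = -11.03.
k_B/k_C = (6.75×10^7/1650)·exp(-11.03) = 40909 × 1.617×10^-5 = 0.662.
Since E_B > E_C, raising the temperature improves selectivity toward B.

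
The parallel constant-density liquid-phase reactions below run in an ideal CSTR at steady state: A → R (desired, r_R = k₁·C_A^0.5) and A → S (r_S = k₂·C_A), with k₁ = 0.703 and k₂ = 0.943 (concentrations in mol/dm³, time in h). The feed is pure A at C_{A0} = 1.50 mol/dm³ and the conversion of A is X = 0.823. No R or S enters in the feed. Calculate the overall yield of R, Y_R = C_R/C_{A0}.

0.487

Exit C_A = C_{A0}(1−X) = 1.50×0.177 = 0.2655 mol/dm³.
In a CSTR the entire volume is at exit conditions, so r_R = 0.703×0.2655^0.5 = 0.3622 and r_S = 0.943×0.2655 = 0.2504.
Fraction of consumed A going to R: r_R/(r_R+r_S) = 0.5913.
C_R = 0.5913·C_{A0}·X = 0.5913×1.50×0.823 = 0.730 mol/dm³; Y_R = C_R/C_{A0} = 0.487.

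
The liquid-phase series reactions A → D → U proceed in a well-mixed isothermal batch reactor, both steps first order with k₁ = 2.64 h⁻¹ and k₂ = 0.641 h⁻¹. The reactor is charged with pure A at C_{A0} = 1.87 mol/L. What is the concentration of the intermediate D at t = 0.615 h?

1.18 mol/L

For first-order series with pure A initially, C_D(t) = k₁C_{A0}/(k₂−k₁)·(e^(−k₁t) − e^(−k₂t)).
e^(−k₁t) = e^(−2.64×0.615) = e^(−1.624) = 0.1972; e^(−k₂t) = e^(−0.3942) = 0.6742.
C_D = 2.64×1.87/(0.641−2.64) × (0.1972−0.6742) = (-2.470)×(-0.4770) = 1.178 mol/L.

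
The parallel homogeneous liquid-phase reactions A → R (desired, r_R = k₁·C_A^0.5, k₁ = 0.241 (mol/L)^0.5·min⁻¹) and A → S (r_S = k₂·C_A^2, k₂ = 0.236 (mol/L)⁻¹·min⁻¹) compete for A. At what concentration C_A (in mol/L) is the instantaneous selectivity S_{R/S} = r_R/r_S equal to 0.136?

S_{R/S} = (k₁/k₂)·C_A^-1.5 ⇒ C_A = (S·k₂/k₁)^(1/(-1.5)).
= (0.136×0.236/0.241)^(-0.6667) = (0.1332)^(-0.6667) = 3.83 mol/L.

3.83 mol/L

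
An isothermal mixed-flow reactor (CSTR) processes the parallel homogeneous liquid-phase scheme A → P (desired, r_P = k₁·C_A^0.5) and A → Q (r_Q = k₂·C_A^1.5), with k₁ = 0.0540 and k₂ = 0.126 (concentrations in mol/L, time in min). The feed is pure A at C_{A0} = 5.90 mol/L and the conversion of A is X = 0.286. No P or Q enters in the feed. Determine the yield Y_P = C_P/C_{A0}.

Exit C_A = C_{A0}(1−X) = 5.90×0.714 = 4.213 mol/L.
A CSTR operates uniformly at the exit composition, giving r_P = 0.1108 and r_Q = 1.089 (each k·C_A^n at C_A = 4.213).
Fraction of consumed A going to P: r_P/(r_P+r_Q) = 0.09234.
C_P = 0.09234·C_{A0}·X = 0.09234×5.90×0.286 = 0.156 mol/L; Y_P = C_P/C_{A0} = 0.0264.

0.0264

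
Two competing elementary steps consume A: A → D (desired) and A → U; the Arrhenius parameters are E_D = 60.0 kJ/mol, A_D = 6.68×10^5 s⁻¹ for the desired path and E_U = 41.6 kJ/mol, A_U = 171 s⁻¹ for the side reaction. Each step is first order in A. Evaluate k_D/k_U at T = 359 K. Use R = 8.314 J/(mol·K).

8.21

With equal orders, S_{D/U} = k_D/k_U = (A_D/A_U)·exp[(E_U−E_D)/(RT)].
(E_U−E_D)/(RT) = (41.6−60.0)×10³/(8.314×359) = -18400/2985 = -6.165.
k_D/k_U = (6.68×10^5/171)·exp(-6.165) = 3906 × 0.002102 = 8.21.
Since E_D > E_U, raising the temperature improves selectivity toward D.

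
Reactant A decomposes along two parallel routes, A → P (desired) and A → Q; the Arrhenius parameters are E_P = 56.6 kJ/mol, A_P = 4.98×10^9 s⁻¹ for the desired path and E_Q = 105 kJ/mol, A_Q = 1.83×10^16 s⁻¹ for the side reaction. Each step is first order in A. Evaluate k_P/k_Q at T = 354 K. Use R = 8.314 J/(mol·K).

3.77

With equal orders, S_{P/Q} = k_P/k_Q = (A_P/A_Q)·exp[(E_Q−E_P)/(RT)].
(E_Q−E_P)/(RT) = (105−56.6)×10³/(8.314×354) = 48400/2943 = 16.44.
k_P/k_Q = (4.98×10^9/1.83×10^16)·exp(16.44) = 2.721×10^-7 × 1.387×10^7 = 3.77.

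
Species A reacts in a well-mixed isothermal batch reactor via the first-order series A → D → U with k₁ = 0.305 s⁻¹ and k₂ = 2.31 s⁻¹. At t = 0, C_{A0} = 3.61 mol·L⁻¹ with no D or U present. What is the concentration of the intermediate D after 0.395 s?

0.266 mol·L⁻¹

For first-order series with pure A initially, C_D(t) = k₁C_{A0}/(k₂−k₁)·(e^(−k₁t) − e^(−k₂t)).
e^(−k₁t) = e^(−0.305×0.395) = e^(−0.1205) = 0.8865; e^(−k₂t) = e^(−0.9125) = 0.4015.
C_D = 0.305×3.61/(2.31−0.305) × (0.8865−0.4015) = 0.5492×0.4850 = 0.2663 mol·L⁻¹.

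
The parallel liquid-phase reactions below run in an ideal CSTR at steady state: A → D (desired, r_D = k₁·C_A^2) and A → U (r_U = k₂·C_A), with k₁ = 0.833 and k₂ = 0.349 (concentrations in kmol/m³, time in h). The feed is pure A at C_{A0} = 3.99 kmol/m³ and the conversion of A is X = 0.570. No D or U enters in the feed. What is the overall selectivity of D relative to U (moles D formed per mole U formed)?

4.10

Exit C_A = C_{A0}(1−X) = 3.99×0.430 = 1.716 kmol/m³.
In a CSTR the entire volume is at exit conditions, so r_D = 0.833×1.716^2 = 2.452 and r_U = 0.349×1.716 = 0.5988.
Overall selectivity = C_D/C_U = r_Dτ/(r_Uτ) = r_D/r_U = 4.10.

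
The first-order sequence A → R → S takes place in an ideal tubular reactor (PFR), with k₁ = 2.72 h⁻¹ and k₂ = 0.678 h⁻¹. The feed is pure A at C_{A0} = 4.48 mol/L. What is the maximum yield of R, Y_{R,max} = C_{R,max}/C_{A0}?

For a first-order series the maximum intermediate yield is C_{R,max}/C_{A0} = (k₁/k₂)^[k₂/(k₂−k₁)].
= (2.72/0.678)^(0.678/(0.678−2.72)) = (4.012)^(-0.3320) = 0.6305.

0.630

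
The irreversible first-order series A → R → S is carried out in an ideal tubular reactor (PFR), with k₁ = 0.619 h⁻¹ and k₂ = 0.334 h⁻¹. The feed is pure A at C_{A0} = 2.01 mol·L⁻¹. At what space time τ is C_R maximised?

2.16 h

For first-order series the maximum of C_R occurs at τ_opt = ln(k₂/k₁)/(k₂−k₁).
= ln(0.334/0.619)/(0.334−0.619) = ln(0.5396)/-0.2850 = -0.6170/-0.2850 = 2.16 h.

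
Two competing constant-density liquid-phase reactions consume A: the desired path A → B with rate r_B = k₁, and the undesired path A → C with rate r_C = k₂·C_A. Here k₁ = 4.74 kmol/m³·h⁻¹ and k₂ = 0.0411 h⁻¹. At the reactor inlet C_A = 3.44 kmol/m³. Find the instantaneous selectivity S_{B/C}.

S_{B/C} = r_B/r_C = (k₁)/(k₂·C_A) = (k₁/k₂)·C_A⁻¹.
= (4.74) / (0.0411×3.440) = 4.740/0.1414 = 33.5.
The undesired path is higher order in A, so low C_A (CSTR or dilute feed) favours B.

33.5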